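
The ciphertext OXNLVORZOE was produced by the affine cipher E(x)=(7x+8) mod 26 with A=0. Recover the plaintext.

MRXTNMFVMS

The inverse of 7 mod 26 is 15, since 7·15=105≡1. Apply D(y)=15·(y−8) mod 26:
O(14): 15·(14−8)=90≡12 → M
X(23): 15·(23−8)=225≡17 → R
N(13): 15·(13−8)=75≡23 → X
L(11): 15·(11−8)=45≡19 → T
V(21): 15·(21−8)=195≡13 → N
O(14): 15·(14−8)=90≡12 → M
R(17): 15·(17−8)=135≡5 → F
Z(25): 15·(25−8)=255≡21 → V
O(14): 15·(14−8)=90≡12 → M
E(4): 15·(4−8)=-60≡18 → S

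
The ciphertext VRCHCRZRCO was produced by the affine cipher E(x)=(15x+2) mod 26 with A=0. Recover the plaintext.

DBAJABFBAG

The inverse of 15 mod 26 is 7, since 15·7=105≡1. Apply D(y)=7·(y−2) mod 26:
V(21): 7·(21−2)=133≡3 → D
R(17): 7·(17−2)=105≡1 → B
C(2): 7·(2−2)=0 → A
H(7): 7·(7−2)=35≡9 → J
C(2): 7·(2−2)=0 → A
R(17): 7·(17−2)=105≡1 → B
Z(25): 7·(25−2)=161≡5 → F
R(17): 7·(17−2)=105≡1 → B
C(2): 7·(2−2)=0 → A
O(14): 7·(14−2)=84≡6 → G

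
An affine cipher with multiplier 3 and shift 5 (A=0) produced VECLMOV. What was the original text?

ORZCLDO

The inverse of 3 mod 26 is 9, since 3·9=27≡1. Apply D(y)=9·(y−5) mod 26:
V(21): 9·(21−5)=144≡14 → O
E(4): 9·(4−5)=-9≡17 → R
C(2): 9·(2−5)=-27≡25 → Z
L(11): 9·(11−5)=54≡2 → C
M(12): 9·(12−5)=63≡11 → L
O(14): 9·(14−5)=81≡3 → D
V(21): 9·(21−5)=144≡14 → O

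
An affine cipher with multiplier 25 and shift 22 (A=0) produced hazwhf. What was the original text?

The inverse of 25 mod 26 is 25, since 25·25=625≡1. Apply D(y)=25·(y−22) mod 26:
h(7): 25·(7−22)=-375≡15 → p
a(0): 25·(0−22)=-550≡22 → w
z(25): 25·(25−22)=75≡23 → x
w(22): 25·(22−22)=0 → a
h(7): 25·(7−22)=-375≡15 → p
f(5): 25·(5−22)=-425≡17 → r

pwxapr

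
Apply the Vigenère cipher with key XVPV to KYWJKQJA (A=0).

Repeat the key across the message: XVPVXVPV
K(10)+X(23): 33≡7 → H
Y(24)+V(21): 45≡19 → T
W(22)+P(15): 37≡11 → L
J(9)+V(21): 30≡4 → E
K(10)+X(23): 33≡7 → H
Q(16)+V(21): 37≡11 → L
J(9)+P(15): 24 → Y
A(0)+V(21): 21 → V

HTLEHLYV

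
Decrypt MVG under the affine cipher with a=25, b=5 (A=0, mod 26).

TKZ

The inverse of 25 mod 26 is 25, since 25·25=625≡1. Apply D(y)=25·(y−5) mod 26:
M(12): 25·(12−5)=175≡19 → T
V(21): 25·(21−5)=400≡10 → K
G(6): 25·(6−5)=25 → Z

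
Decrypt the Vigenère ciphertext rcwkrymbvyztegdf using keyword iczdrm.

Repeat the key across the ciphertext: iczdrmiczdrmiczd
r(17)−i(8): 9 → j
c(2)−c(2): 0 → a
w(22)−z(25): -3≡23 → x
k(10)−d(3): 7 → h
r(17)−r(17): 0 → a
y(24)−m(12): 12 → m
m(12)−i(8): 4 → e
b(1)−c(2): -1≡25 → z
v(21)−z(25): -4≡22 → w
y(24)−d(3): 21 → v
z(25)−r(17): 8 → i
t(19)−m(12): 7 → h
e(4)−i(8): -4≡22 → w
g(6)−c(2): 4 → e
d(3)−z(25): -22≡4 → e
f(5)−d(3): 2 → c

jaxhamezwvihweec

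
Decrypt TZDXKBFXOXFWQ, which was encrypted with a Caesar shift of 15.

EKOIVMQIZIQHB

T(19): 19−15=4 → E
Z(25): 25−15=10 → K
D(3): 3−15=-12≡14 → O
X(23): 23−15=8 → I
K(10): 10−15=-5≡21 → V
B(1): 1−15=-14≡12 → M
F(5): 5−15=-10≡16 → Q
X(23): 23−15=8 → I
O(14): 14−15=-1≡25 → Z
X(23): 23−15=8 → I
F(5): 5−15=-10≡16 → Q
W(22): 22−15=7 → H
Q(16): 16−15=1 → B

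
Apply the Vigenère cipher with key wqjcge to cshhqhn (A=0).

yiqjwlj

Repeat the key across the message: wqjcgew
c(2)+w(22): 24 → y
s(18)+q(16): 34≡8 → i
h(7)+j(9): 16 → q
h(7)+c(2): 9 → j
q(16)+g(6): 22 → w
h(7)+e(4): 11 → l
n(13)+w(22): 35≡9 → j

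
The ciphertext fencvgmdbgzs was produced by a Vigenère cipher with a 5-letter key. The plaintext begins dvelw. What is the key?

cjjrz

Subtract each crib letter from the matching ciphertext letter (mod 26):
f(5)−d(3)=2 → c
e(4)−v(21)=-17≡9 → j
n(13)−e(4)=9 → j
c(2)−l(11)=-9≡17 → r
v(21)−w(22)=-1≡25 → z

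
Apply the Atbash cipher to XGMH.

X(23) → C(2)
G(6) → T(19)
M(12) → N(13)
H(7) → S(18)

CTNS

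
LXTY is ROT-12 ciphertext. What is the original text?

L(11): 11−12=-1≡25 → Z
X(23): 23−12=11 → L
T(19): 19−12=7 → H
Y(24): 24−12=12 → M

ZLHM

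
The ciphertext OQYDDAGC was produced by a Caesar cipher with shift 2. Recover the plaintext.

O(14): 14−2=12 → M
Q(16): 16−2=14 → O
Y(24): 24−2=22 → W
D(3): 3−2=1 → B
D(3): 3−2=1 → B
A(0): 0−2=-2≡24 → Y
G(6): 6−2=4 → E
C(2): 2−2=0 → A

MOWBBYEA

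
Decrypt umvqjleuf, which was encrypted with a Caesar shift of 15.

u(20): 20−15=5 → f
m(12): 12−15=-3≡23 → x
v(21): 21−15=6 → g
q(16): 16−15=1 → b
j(9): 9−15=-6≡20 → u
l(11): 11−15=-4≡22 → w
e(4): 4−15=-11≡15 → p
u(20): 20−15=5 → f
f(5): 5−15=-10≡16 → q

fxgbuwpfq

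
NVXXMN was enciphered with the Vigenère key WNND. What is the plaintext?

Repeat the key across the ciphertext: WNNDWN
N(13)−W(22): -9≡17 → R
V(21)−N(13): 8 → I
X(23)−N(13): 10 → K
X(23)−D(3): 20 → U
M(12)−W(22): -10≡16 → Q
N(13)−N(13): 0 → A

RIKUQA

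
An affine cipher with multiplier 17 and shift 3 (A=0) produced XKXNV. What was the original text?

SFSWY

The inverse of 17 mod 26 is 23, since 17·23=391≡1. Apply D(y)=23·(y−3) mod 26:
X(23): 23·(23−3)=460≡18 → S
K(10): 23·(10−3)=161≡5 → F
X(23): 23·(23−3)=460≡18 → S
N(13): 23·(13−3)=230≡22 → W
V(21): 23·(21−3)=414≡24 → Y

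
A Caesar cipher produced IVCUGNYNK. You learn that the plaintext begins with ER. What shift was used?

4

From the crib: I(8)−E(4)=4, so the shift is 4.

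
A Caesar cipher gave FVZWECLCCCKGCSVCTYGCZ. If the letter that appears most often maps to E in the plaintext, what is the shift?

The most frequent ciphertext letter is C (appears 7 times).
C is position 2; E is position 4.
Shift = -2≡24.

24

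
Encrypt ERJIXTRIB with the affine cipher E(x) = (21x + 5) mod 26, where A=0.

E(4): 21·4+5=89≡11 → L
R(17): 21·17+5=362≡24 → Y
J(9): 21·9+5=194≡12 → M
I(8): 21·8+5=173≡17 → R
X(23): 21·23+5=488≡20 → U
T(19): 21·19+5=404≡14 → O
R(17): 21·17+5=362≡24 → Y
I(8): 21·8+5=173≡17 → R
B(1): 21·1+5=26≡0 → A

LYMRUOYRA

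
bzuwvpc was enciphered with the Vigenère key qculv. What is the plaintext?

lxalaza

Repeat the key across the ciphertext: qculvqc
b(1)−q(16): -15≡11 → l
z(25)−c(2): 23 → x
u(20)−u(20): 0 → a
w(22)−l(11): 11 → l
v(21)−v(21): 0 → a
p(15)−q(16): -1≡25 → z
c(2)−c(2): 0 → a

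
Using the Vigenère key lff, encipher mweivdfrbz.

Repeat the key across the message: lfflfflffl
m(12)+l(11): 23 → x
w(22)+f(5): 27≡1 → b
e(4)+f(5): 9 → j
i(8)+l(11): 19 → t
v(21)+f(5): 26≡0 → a
d(3)+f(5): 8 → i
f(5)+l(11): 16 → q
r(17)+f(5): 22 → w
b(1)+f(5): 6 → g
z(25)+l(11): 36≡10 → k

xbjtaiqwgk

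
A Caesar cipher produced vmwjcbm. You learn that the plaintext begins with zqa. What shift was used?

From the crib: v(21)−z(25)=-4≡22, so the shift is 22.

22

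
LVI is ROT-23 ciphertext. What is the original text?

OYL

L(11): 11−23=-12≡14 → O
V(21): 21−23=-2≡24 → Y
I(8): 8−23=-15≡11 → L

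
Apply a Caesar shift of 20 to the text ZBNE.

Z(25): 25+20=45≡19 → T
B(1): 1+20=21 → V
N(13): 13+20=33≡7 → H
E(4): 4+20=24 → Y

TVHY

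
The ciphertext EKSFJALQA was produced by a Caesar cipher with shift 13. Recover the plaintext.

E(4): 4−13=-9≡17 → R
K(10): 10−13=-3≡23 → X
S(18): 18−13=5 → F
F(5): 5−13=-8≡18 → S
J(9): 9−13=-4≡22 → W
A(0): 0−13=-13≡13 → N
L(11): 11−13=-2≡24 → Y
Q(16): 16−13=3 → D
A(0): 0−13=-13≡13 → N

RXFSWNYDN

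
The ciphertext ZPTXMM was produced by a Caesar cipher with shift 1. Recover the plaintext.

Z(25): 25−1=24 → Y
P(15): 15−1=14 → O
T(19): 19−1=18 → S
X(23): 23−1=22 → W
M(12): 12−1=11 → L
M(12): 12−1=11 → L

YOSWLL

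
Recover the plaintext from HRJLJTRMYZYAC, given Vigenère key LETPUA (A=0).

Repeat the key across the ciphertext: LETPUALETPUAL
H(7)−L(11): -4≡22 → W
R(17)−E(4): 13 → N
J(9)−T(19): -10≡16 → Q
L(11)−P(15): -4≡22 → W
J(9)−U(20): -11≡15 → P
T(19)−A(0): 19 → T
R(17)−L(11): 6 → G
M(12)−E(4): 8 → I
Y(24)−T(19): 5 → F
Z(25)−P(15): 10 → K
Y(24)−U(20): 4 → E
A(0)−A(0): 0 → A
C(2)−L(11): -9≡17 → R

WNQWPTGIFKEAR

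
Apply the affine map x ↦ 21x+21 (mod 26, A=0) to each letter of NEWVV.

N(13): 21·13+21=294≡8 → I
E(4): 21·4+21=105≡1 → B
W(22): 21·22+21=483≡15 → P
V(21): 21·21+21=462≡20 → U
V(21): 21·21+21=462≡20 → U

IBPUU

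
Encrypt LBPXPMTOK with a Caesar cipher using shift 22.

L(11): 11+22=33≡7 → H
B(1): 1+22=23 → X
P(15): 15+22=37≡11 → L
X(23): 23+22=45≡19 → T
P(15): 15+22=37≡11 → L
M(12): 12+22=34≡8 → I
T(19): 19+22=41≡15 → P
O(14): 14+22=36≡10 → K
K(10): 10+22=32≡6 → G

HXLTLIPKG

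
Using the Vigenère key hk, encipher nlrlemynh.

Repeat the key across the message: hkhkhkhkh
n(13)+h(7): 20 → u
l(11)+k(10): 21 → v
r(17)+h(7): 24 → y
l(11)+k(10): 21 → v
e(4)+h(7): 11 → l
m(12)+k(10): 22 → w
y(24)+h(7): 31≡5 → f
n(13)+k(10): 23 → x
h(7)+h(7): 14 → o

uvyvlwfxo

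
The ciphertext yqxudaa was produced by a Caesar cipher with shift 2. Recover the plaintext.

y(24): 24−2=22 → w
q(16): 16−2=14 → o
x(23): 23−2=21 → v
u(20): 20−2=18 → s
d(3): 3−2=1 → b
a(0): 0−2=-2≡24 → y
a(0): 0−2=-2≡24 → y

wovsbyy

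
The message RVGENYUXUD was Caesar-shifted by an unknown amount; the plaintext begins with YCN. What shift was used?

19

From the crib: R(17)−Y(24)=-7≡19, so the shift is 19.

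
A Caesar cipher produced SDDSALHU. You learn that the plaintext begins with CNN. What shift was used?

16

From the crib: S(18)−C(2)=16, so the shift is 16.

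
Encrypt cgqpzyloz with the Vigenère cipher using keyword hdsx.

Repeat the key across the message: hdsxhdsxh
c(2)+h(7): 9 → j
g(6)+d(3): 9 → j
q(16)+s(18): 34≡8 → i
p(15)+x(23): 38≡12 → m
z(25)+h(7): 32≡6 → g
y(24)+d(3): 27≡1 → b
l(11)+s(18): 29≡3 → d
o(14)+x(23): 37≡11 → l
z(25)+h(7): 32≡6 → g

jjimgbdlg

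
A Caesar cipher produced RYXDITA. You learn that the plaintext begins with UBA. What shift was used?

From the crib: R(17)−U(20)=-3≡23, so the shift is 23.

23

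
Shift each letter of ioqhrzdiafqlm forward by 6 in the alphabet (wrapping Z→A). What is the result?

ouwnxfjoglwrs

i(8): 8+6=14 → o
o(14): 14+6=20 → u
q(16): 16+6=22 → w
h(7): 7+6=13 → n
r(17): 17+6=23 → x
z(25): 25+6=31≡5 → f
d(3): 3+6=9 → j
i(8): 8+6=14 → o
a(0): 0+6=6 → g
f(5): 5+6=11 → l
q(16): 16+6=22 → w
l(11): 11+6=17 → r
m(12): 12+6=18 → s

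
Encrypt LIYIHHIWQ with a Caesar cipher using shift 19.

L(11): 11+19=30≡4 → E
I(8): 8+19=27≡1 → B
Y(24): 24+19=43≡17 → R
I(8): 8+19=27≡1 → B
H(7): 7+19=26≡0 → A
H(7): 7+19=26≡0 → A
I(8): 8+19=27≡1 → B
W(22): 22+19=41≡15 → P
Q(16): 16+19=35≡9 → J

EBRBAABPJ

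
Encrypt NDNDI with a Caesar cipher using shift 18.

FVFVA

N(13): 13+18=31≡5 → F
D(3): 3+18=21 → V
N(13): 13+18=31≡5 → F
D(3): 3+18=21 → V
I(8): 8+18=26≡0 → A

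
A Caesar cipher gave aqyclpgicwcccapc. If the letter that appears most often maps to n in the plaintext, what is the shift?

15

The most frequent ciphertext letter is c (appears 6 times).
c is position 2; n is position 13.
Shift = -11≡15.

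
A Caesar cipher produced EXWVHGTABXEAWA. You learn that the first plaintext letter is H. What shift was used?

From the crib: E(4)−H(7)=-3≡23, so the shift is 23.

23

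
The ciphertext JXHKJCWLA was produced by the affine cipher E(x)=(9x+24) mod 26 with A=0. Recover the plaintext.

The inverse of 9 mod 26 is 3, since 9·3=27≡1. Apply D(y)=3·(y−24) mod 26:
J(9): 3·(9−24)=-45≡7 → H
X(23): 3·(23−24)=-3≡23 → X
H(7): 3·(7−24)=-51≡1 → B
K(10): 3·(10−24)=-42≡10 → K
J(9): 3·(9−24)=-45≡7 → H
C(2): 3·(2−24)=-66≡12 → M
W(22): 3·(22−24)=-6≡20 → U
L(11): 3·(11−24)=-39≡13 → N
A(0): 3·(0−24)=-72≡6 → G

HXBKHMUNG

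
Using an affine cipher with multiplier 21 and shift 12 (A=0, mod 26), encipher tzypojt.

t(19): 21·19+12=411≡21 → v
z(25): 21·25+12=537≡17 → r
y(24): 21·24+12=516≡22 → w
p(15): 21·15+12=327≡15 → p
o(14): 21·14+12=306≡20 → u
j(9): 21·9+12=201≡19 → t
t(19): 21·19+12=411≡21 → v

vrwputv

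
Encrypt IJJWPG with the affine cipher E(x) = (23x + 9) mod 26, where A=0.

I(8): 23·8+9=193≡11 → L
J(9): 23·9+9=216≡8 → I
J(9): 23·9+9=216≡8 → I
W(22): 23·22+9=515≡21 → V
P(15): 23·15+9=354≡16 → Q
G(6): 23·6+9=147≡17 → R

LIIVQR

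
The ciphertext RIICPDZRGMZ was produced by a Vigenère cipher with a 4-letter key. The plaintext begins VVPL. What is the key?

WNTR

Subtract each crib letter from the matching ciphertext letter (mod 26):
R(17)−V(21)=-4≡22 → W
I(8)−V(21)=-13≡13 → N
I(8)−P(15)=-7≡19 → T
C(2)−L(11)=-9≡17 → R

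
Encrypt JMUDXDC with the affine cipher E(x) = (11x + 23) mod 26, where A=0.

J(9): 11·9+23=122≡18 → S
M(12): 11·12+23=155≡25 → Z
U(20): 11·20+23=243≡9 → J
D(3): 11·3+23=56≡4 → E
X(23): 11·23+23=276≡16 → Q
D(3): 11·3+23=56≡4 → E
C(2): 11·2+23=45≡19 → T

SZJEQET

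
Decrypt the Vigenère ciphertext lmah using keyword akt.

lchh

Repeat the key across the ciphertext: akta
l(11)−a(0): 11 → l
m(12)−k(10): 2 → c
a(0)−t(19): -19≡7 → h
h(7)−a(0): 7 → h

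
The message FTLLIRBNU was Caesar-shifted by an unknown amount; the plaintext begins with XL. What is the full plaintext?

XLDDAJTFM

From the crib: F(5)−X(23)=-18≡8, so the shift is 8.
Subtract 8 from each ciphertext letter:
F(5): 5−8=-3≡23 → X
T(19): 19−8=11 → L
L(11): 11−8=3 → D
L(11): 11−8=3 → D
I(8): 8−8=0 → A
R(17): 17−8=9 → J
B(1): 1−8=-7≡19 → T
N(13): 13−8=5 → F
U(20): 20−8=12 → M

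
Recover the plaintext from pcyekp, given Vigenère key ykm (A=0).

rsmgad

Repeat the key across the ciphertext: ykmykm
p(15)−y(24): -9≡17 → r
c(2)−k(10): -8≡18 → s
y(24)−m(12): 12 → m
e(4)−y(24): -20≡6 → g
k(10)−k(10): 0 → a
p(15)−m(12): 3 → d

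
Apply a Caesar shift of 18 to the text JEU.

J(9): 9+18=27≡1 → B
E(4): 4+18=22 → W
U(20): 20+18=38≡12 → M

BWM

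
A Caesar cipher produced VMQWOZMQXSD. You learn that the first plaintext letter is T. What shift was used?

From the crib: V(21)−T(19)=2, so the shift is 2.

2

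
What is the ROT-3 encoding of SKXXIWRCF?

S(18): 18+3=21 → V
K(10): 10+3=13 → N
X(23): 23+3=26≡0 → A
X(23): 23+3=26≡0 → A
I(8): 8+3=11 → L
W(22): 22+3=25 → Z
R(17): 17+3=20 → U
C(2): 2+3=5 → F
F(5): 5+3=8 → I

VNAALZUFI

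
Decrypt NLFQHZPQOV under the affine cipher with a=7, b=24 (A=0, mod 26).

RNBKFPVKGH

The inverse of 7 mod 26 is 15, since 7·15=105≡1. Apply D(y)=15·(y−24) mod 26:
N(13): 15·(13−24)=-165≡17 → R
L(11): 15·(11−24)=-195≡13 → N
F(5): 15·(5−24)=-285≡1 → B
Q(16): 15·(16−24)=-120≡10 → K
H(7): 15·(7−24)=-255≡5 → F
Z(25): 15·(25−24)=15 → P
P(15): 15·(15−24)=-135≡21 → V
Q(16): 15·(16−24)=-120≡10 → K
O(14): 15·(14−24)=-150≡6 → G
V(21): 15·(21−24)=-45≡7 → H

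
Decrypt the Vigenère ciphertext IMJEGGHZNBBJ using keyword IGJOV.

AGAQLYBQZGTD

Repeat the key across the ciphertext: IGJOVIGJOVIG
I(8)−I(8): 0 → A
M(12)−G(6): 6 → G
J(9)−J(9): 0 → A
E(4)−O(14): -10≡16 → Q
G(6)−V(21): -15≡11 → L
G(6)−I(8): -2≡24 → Y
H(7)−G(6): 1 → B
Z(25)−J(9): 16 → Q
N(13)−O(14): -1≡25 → Z
B(1)−V(21): -20≡6 → G
B(1)−I(8): -7≡19 → T
J(9)−G(6): 3 → D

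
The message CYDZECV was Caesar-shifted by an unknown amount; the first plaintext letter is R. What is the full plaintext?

RNSOTRK

From the crib: C(2)−R(17)=-15≡11, so the shift is 11.
Subtract 11 from each ciphertext letter:
C(2): 2−11=-9≡17 → R
Y(24): 24−11=13 → N
D(3): 3−11=-8≡18 → S
Z(25): 25−11=14 → O
E(4): 4−11=-7≡19 → T
C(2): 2−11=-9≡17 → R
V(21): 21−11=10 → K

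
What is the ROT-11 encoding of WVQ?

W(22): 22+11=33≡7 → H
V(21): 21+11=32≡6 → G
Q(16): 16+11=27≡1 → B

HGB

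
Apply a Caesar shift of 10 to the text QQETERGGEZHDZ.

Q(16): 16+10=26≡0 → A
Q(16): 16+10=26≡0 → A
E(4): 4+10=14 → O
T(19): 19+10=29≡3 → D
E(4): 4+10=14 → O
R(17): 17+10=27≡1 → B
G(6): 6+10=16 → Q
G(6): 6+10=16 → Q
E(4): 4+10=14 → O
Z(25): 25+10=35≡9 → J
H(7): 7+10=17 → R
D(3): 3+10=13 → N
Z(25): 25+10=35≡9 → J

AAODOBQQOJRNJ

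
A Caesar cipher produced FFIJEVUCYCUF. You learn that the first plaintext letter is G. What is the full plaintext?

From the crib: F(5)−G(6)=-1≡25, so the shift is 25.
Subtract 25 from each ciphertext letter:
F(5): 5−25=-20≡6 → G
F(5): 5−25=-20≡6 → G
I(8): 8−25=-17≡9 → J
J(9): 9−25=-16≡10 → K
E(4): 4−25=-21≡5 → F
V(21): 21−25=-4≡22 → W
U(20): 20−25=-5≡21 → V
C(2): 2−25=-23≡3 → D
Y(24): 24−25=-1≡25 → Z
C(2): 2−25=-23≡3 → D
U(20): 20−25=-5≡21 → V
F(5): 5−25=-20≡6 → G

GGJKFWVDZDVG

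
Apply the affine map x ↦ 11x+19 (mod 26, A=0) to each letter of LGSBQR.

L(11): 11·11+19=140≡10 → K
G(6): 11·6+19=85≡7 → H
S(18): 11·18+19=217≡9 → J
B(1): 11·1+19=30≡4 → E
Q(16): 11·16+19=195≡13 → N
R(17): 11·17+19=206≡24 → Y

KHJENY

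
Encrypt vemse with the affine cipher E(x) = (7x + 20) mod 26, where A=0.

lwaqw

v(21): 7·21+20=167≡11 → l
e(4): 7·4+20=48≡22 → w
m(12): 7·12+20=104≡0 → a
s(18): 7·18+20=146≡16 → q
e(4): 7·4+20=48≡22 → w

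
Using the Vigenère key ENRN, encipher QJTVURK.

Repeat the key across the message: ENRNENR
Q(16)+E(4): 20 → U
J(9)+N(13): 22 → W
T(19)+R(17): 36≡10 → K
V(21)+N(13): 34≡8 → I
U(20)+E(4): 24 → Y
R(17)+N(13): 30≡4 → E
K(10)+R(17): 27≡1 → B

UWKIYEB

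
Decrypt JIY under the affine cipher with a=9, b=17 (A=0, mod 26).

The inverse of 9 mod 26 is 3, since 9·3=27≡1. Apply D(y)=3·(y−17) mod 26:
J(9): 3·(9−17)=-24≡2 → C
I(8): 3·(8−17)=-27≡25 → Z
Y(24): 3·(24−17)=21 → V

CZV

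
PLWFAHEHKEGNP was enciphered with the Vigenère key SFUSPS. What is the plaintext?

XGCNLPMCQMRVX

Repeat the key across the ciphertext: SFUSPSSFUSPSS
P(15)−S(18): -3≡23 → X
L(11)−F(5): 6 → G
W(22)−U(20): 2 → C
F(5)−S(18): -13≡13 → N
A(0)−P(15): -15≡11 → L
H(7)−S(18): -11≡15 → P
E(4)−S(18): -14≡12 → M
H(7)−F(5): 2 → C
K(10)−U(20): -10≡16 → Q
E(4)−S(18): -14≡12 → M
G(6)−P(15): -9≡17 → R
N(13)−S(18): -5≡21 → V
P(15)−S(18): -3≡23 → X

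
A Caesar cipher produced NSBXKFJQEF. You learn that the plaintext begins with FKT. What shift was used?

From the crib: N(13)−F(5)=8, so the shift is 8.

8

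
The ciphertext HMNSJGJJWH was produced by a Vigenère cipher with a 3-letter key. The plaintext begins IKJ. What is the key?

ZCE

Subtract each crib letter from the matching ciphertext letter (mod 26):
H(7)−I(8)=-1≡25 → Z
M(12)−K(10)=2 → C
N(13)−J(9)=4 → E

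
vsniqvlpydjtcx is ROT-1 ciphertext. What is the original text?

v(21): 21−1=20 → u
s(18): 18−1=17 → r
n(13): 13−1=12 → m
i(8): 8−1=7 → h
q(16): 16−1=15 → p
v(21): 21−1=20 → u
l(11): 11−1=10 → k
p(15): 15−1=14 → o
y(24): 24−1=23 → x
d(3): 3−1=2 → c
j(9): 9−1=8 → i
t(19): 19−1=18 → s
c(2): 2−1=1 → b
x(23): 23−1=22 → w

urmhpukoxcisbw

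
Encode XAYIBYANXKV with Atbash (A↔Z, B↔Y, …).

CZBRYBZMCPE

X(23) → C(2)
A(0) → Z(25)
Y(24) → B(1)
I(8) → R(17)
B(1) → Y(24)
Y(24) → B(1)
A(0) → Z(25)
N(13) → M(12)
X(23) → C(2)
K(10) → P(15)
V(21) → E(4)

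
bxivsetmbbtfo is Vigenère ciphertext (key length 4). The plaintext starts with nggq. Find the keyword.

orcf

Subtract each crib letter from the matching ciphertext letter (mod 26):
b(1)−n(13)=-12≡14 → o
x(23)−g(6)=17 → r
i(8)−g(6)=2 → c
v(21)−q(16)=5 → f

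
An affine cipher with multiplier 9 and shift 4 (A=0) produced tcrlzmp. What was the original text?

The inverse of 9 mod 26 is 3, since 9·3=27≡1. Apply D(y)=3·(y−4) mod 26:
t(19): 3·(19−4)=45≡19 → t
c(2): 3·(2−4)=-6≡20 → u
r(17): 3·(17−4)=39≡13 → n
l(11): 3·(11−4)=21 → v
z(25): 3·(25−4)=63≡11 → l
m(12): 3·(12−4)=24 → y
p(15): 3·(15−4)=33≡7 → h

tunvlyh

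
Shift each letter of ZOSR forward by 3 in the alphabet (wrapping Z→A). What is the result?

Z(25): 25+3=28≡2 → C
O(14): 14+3=17 → R
S(18): 18+3=21 → V
R(17): 17+3=20 → U

CRVU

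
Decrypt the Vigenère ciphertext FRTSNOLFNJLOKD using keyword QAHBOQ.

PRMRZYVFGIXYUD

Repeat the key across the ciphertext: QAHBOQQAHBOQQA
F(5)−Q(16): -11≡15 → P
R(17)−A(0): 17 → R
T(19)−H(7): 12 → M
S(18)−B(1): 17 → R
N(13)−O(14): -1≡25 → Z
O(14)−Q(16): -2≡24 → Y
L(11)−Q(16): -5≡21 → V
F(5)−A(0): 5 → F
N(13)−H(7): 6 → G
J(9)−B(1): 8 → I
L(11)−O(14): -3≡23 → X
O(14)−Q(16): -2≡24 → Y
K(10)−Q(16): -6≡20 → U
D(3)−A(0): 3 → D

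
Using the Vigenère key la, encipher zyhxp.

kysxa

Repeat the key across the message: lalal
z(25)+l(11): 36≡10 → k
y(24)+a(0): 24 → y
h(7)+l(11): 18 → s
x(23)+a(0): 23 → x
p(15)+l(11): 26≡0 → a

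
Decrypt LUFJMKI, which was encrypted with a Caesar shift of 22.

PYJNQOM

L(11): 11−22=-11≡15 → P
U(20): 20−22=-2≡24 → Y
F(5): 5−22=-17≡9 → J
J(9): 9−22=-13≡13 → N
M(12): 12−22=-10≡16 → Q
K(10): 10−22=-12≡14 → O
I(8): 8−22=-14≡12 → M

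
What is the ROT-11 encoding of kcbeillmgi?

k(10): 10+11=21 → v
c(2): 2+11=13 → n
b(1): 1+11=12 → m
e(4): 4+11=15 → p
i(8): 8+11=19 → t
l(11): 11+11=22 → w
l(11): 11+11=22 → w
m(12): 12+11=23 → x
g(6): 6+11=17 → r
i(8): 8+11=19 → t

vnmptwwxrt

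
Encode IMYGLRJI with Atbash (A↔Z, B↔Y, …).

RNBTOIQR

I(8) → R(17)
M(12) → N(13)
Y(24) → B(1)
G(6) → T(19)
L(11) → O(14)
R(17) → I(8)
J(9) → Q(16)
I(8) → R(17)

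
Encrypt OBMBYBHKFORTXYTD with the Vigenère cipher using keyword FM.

Repeat the key across the message: FMFMFMFMFMFMFMFM
O(14)+F(5): 19 → T
B(1)+M(12): 13 → N
M(12)+F(5): 17 → R
B(1)+M(12): 13 → N
Y(24)+F(5): 29≡3 → D
B(1)+M(12): 13 → N
H(7)+F(5): 12 → M
K(10)+M(12): 22 → W
F(5)+F(5): 10 → K
O(14)+M(12): 26≡0 → A
R(17)+F(5): 22 → W
T(19)+M(12): 31≡5 → F
X(23)+F(5): 28≡2 → C
Y(24)+M(12): 36≡10 → K
T(19)+F(5): 24 → Y
D(3)+M(12): 15 → P

TNRNDNMWKAWFCKYP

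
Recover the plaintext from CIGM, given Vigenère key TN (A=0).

Repeat the key across the ciphertext: TNTN
C(2)−T(19): -17≡9 → J
I(8)−N(13): -5≡21 → V
G(6)−T(19): -13≡13 → N
M(12)−N(13): -1≡25 → Z

JVNZ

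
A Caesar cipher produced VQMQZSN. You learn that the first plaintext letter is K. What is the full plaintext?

From the crib: V(21)−K(10)=11, so the shift is 11.
Subtract 11 from each ciphertext letter:
V(21): 21−11=10 → K
Q(16): 16−11=5 → F
M(12): 12−11=1 → B
Q(16): 16−11=5 → F
Z(25): 25−11=14 → O
S(18): 18−11=7 → H
N(13): 13−11=2 → C

KFBFOHC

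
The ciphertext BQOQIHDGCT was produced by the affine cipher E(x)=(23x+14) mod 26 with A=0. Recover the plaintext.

NIAICLVUEH

The inverse of 23 mod 26 is 17, since 23·17=391≡1. Apply D(y)=17·(y−14) mod 26:
B(1): 17·(1−14)=-221≡13 → N
Q(16): 17·(16−14)=34≡8 → I
O(14): 17·(14−14)=0 → A
Q(16): 17·(16−14)=34≡8 → I
I(8): 17·(8−14)=-102≡2 → C
H(7): 17·(7−14)=-119≡11 → L
D(3): 17·(3−14)=-187≡21 → V
G(6): 17·(6−14)=-136≡20 → U
C(2): 17·(2−14)=-204≡4 → E
T(19): 17·(19−14)=85≡7 → H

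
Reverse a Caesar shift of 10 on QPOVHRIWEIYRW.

GFELXHYMUYOHM

Q(16): 16−10=6 → G
P(15): 15−10=5 → F
O(14): 14−10=4 → E
V(21): 21−10=11 → L
H(7): 7−10=-3≡23 → X
R(17): 17−10=7 → H
I(8): 8−10=-2≡24 → Y
W(22): 22−10=12 → M
E(4): 4−10=-6≡20 → U
I(8): 8−10=-2≡24 → Y
Y(24): 24−10=14 → O
R(17): 17−10=7 → H
W(22): 22−10=12 → M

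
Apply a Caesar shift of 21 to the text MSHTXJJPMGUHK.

M(12): 12+21=33≡7 → H
S(18): 18+21=39≡13 → N
H(7): 7+21=28≡2 → C
T(19): 19+21=40≡14 → O
X(23): 23+21=44≡18 → S
J(9): 9+21=30≡4 → E
J(9): 9+21=30≡4 → E
P(15): 15+21=36≡10 → K
M(12): 12+21=33≡7 → H
G(6): 6+21=27≡1 → B
U(20): 20+21=41≡15 → P
H(7): 7+21=28≡2 → C
K(10): 10+21=31≡5 → F

HNCOSEEKHBPCF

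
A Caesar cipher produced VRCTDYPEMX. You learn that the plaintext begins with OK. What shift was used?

7

From the crib: V(21)−O(14)=7, so the shift is 7.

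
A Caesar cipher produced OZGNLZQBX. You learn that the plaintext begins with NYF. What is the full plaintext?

From the crib: O(14)−N(13)=1, so the shift is 1.
Subtract 1 from each ciphertext letter:
O(14): 14−1=13 → N
Z(25): 25−1=24 → Y
G(6): 6−1=5 → F
N(13): 13−1=12 → M
L(11): 11−1=10 → K
Z(25): 25−1=24 → Y
Q(16): 16−1=15 → P
B(1): 1−1=0 → A
X(23): 23−1=22 → W

NYFMKYPAW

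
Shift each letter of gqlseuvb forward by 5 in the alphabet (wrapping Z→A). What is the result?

lvqxjzag

g(6): 6+5=11 → l
q(16): 16+5=21 → v
l(11): 11+5=16 → q
s(18): 18+5=23 → x
e(4): 4+5=9 → j
u(20): 20+5=25 → z
v(21): 21+5=26≡0 → a
b(1): 1+5=6 → g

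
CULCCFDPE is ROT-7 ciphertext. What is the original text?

VNEVVYWIX

C(2): 2−7=-5≡21 → V
U(20): 20−7=13 → N
L(11): 11−7=4 → E
C(2): 2−7=-5≡21 → V
C(2): 2−7=-5≡21 → V
F(5): 5−7=-2≡24 → Y
D(3): 3−7=-4≡22 → W
P(15): 15−7=8 → I
E(4): 4−7=-3≡23 → X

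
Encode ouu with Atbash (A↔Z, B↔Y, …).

o(14) → l(11)
u(20) → f(5)
u(20) → f(5)

lff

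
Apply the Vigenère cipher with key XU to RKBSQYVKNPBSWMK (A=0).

Repeat the key across the message: XUXUXUXUXUXUXUX
R(17)+X(23): 40≡14 → O
K(10)+U(20): 30≡4 → E
B(1)+X(23): 24 → Y
S(18)+U(20): 38≡12 → M
Q(16)+X(23): 39≡13 → N
Y(24)+U(20): 44≡18 → S
V(21)+X(23): 44≡18 → S
K(10)+U(20): 30≡4 → E
N(13)+X(23): 36≡10 → K
P(15)+U(20): 35≡9 → J
B(1)+X(23): 24 → Y
S(18)+U(20): 38≡12 → M
W(22)+X(23): 45≡19 → T
M(12)+U(20): 32≡6 → G
K(10)+X(23): 33≡7 → H

OEYMNSSEKJYMTGH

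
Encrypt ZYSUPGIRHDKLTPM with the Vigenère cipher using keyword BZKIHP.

Repeat the key across the message: BZKIHPBZKIHPBZK
Z(25)+B(1): 26≡0 → A
Y(24)+Z(25): 49≡23 → X
S(18)+K(10): 28≡2 → C
U(20)+I(8): 28≡2 → C
P(15)+H(7): 22 → W
G(6)+P(15): 21 → V
I(8)+B(1): 9 → J
R(17)+Z(25): 42≡16 → Q
H(7)+K(10): 17 → R
D(3)+I(8): 11 → L
K(10)+H(7): 17 → R
L(11)+P(15): 26≡0 → A
T(19)+B(1): 20 → U
P(15)+Z(25): 40≡14 → O
M(12)+K(10): 22 → W

AXCCWVJQRLRAUOW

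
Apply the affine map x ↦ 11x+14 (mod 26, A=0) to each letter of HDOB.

NVMZ

H(7): 11·7+14=91≡13 → N
D(3): 11·3+14=47≡21 → V
O(14): 11·14+14=168≡12 → M
B(1): 11·1+14=25 → Z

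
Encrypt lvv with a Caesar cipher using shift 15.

l(11): 11+15=26≡0 → a
v(21): 21+15=36≡10 → k
v(21): 21+15=36≡10 → k

akk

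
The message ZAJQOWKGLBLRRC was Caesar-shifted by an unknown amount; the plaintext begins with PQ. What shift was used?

10

From the crib: Z(25)−P(15)=10, so the shift is 10.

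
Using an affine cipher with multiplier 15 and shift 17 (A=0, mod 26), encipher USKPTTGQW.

FBLIQQDXJ

U(20): 15·20+17=317≡5 → F
S(18): 15·18+17=287≡1 → B
K(10): 15·10+17=167≡11 → L
P(15): 15·15+17=242≡8 → I
T(19): 15·19+17=302≡16 → Q
T(19): 15·19+17=302≡16 → Q
G(6): 15·6+17=107≡3 → D
Q(16): 15·16+17=257≡23 → X
W(22): 15·22+17=347≡9 → J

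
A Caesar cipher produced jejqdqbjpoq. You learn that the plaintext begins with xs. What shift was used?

12

From the crib: j(9)−x(23)=-14≡12, so the shift is 12.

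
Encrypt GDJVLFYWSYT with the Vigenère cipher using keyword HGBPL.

NJKKWMEXHJA

Repeat the key across the message: HGBPLHGBPLH
G(6)+H(7): 13 → N
D(3)+G(6): 9 → J
J(9)+B(1): 10 → K
V(21)+P(15): 36≡10 → K
L(11)+L(11): 22 → W
F(5)+H(7): 12 → M
Y(24)+G(6): 30≡4 → E
W(22)+B(1): 23 → X
S(18)+P(15): 33≡7 → H
Y(24)+L(11): 35≡9 → J
T(19)+H(7): 26≡0 → A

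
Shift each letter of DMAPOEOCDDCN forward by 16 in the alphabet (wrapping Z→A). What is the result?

TCQFEUESTTSD

D(3): 3+16=19 → T
M(12): 12+16=28≡2 → C
A(0): 0+16=16 → Q
P(15): 15+16=31≡5 → F
O(14): 14+16=30≡4 → E
E(4): 4+16=20 → U
O(14): 14+16=30≡4 → E
C(2): 2+16=18 → S
D(3): 3+16=19 → T
D(3): 3+16=19 → T
C(2): 2+16=18 → S
N(13): 13+16=29≡3 → D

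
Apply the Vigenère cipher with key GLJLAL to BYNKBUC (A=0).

HJWVBFI

Repeat the key across the message: GLJLALG
B(1)+G(6): 7 → H
Y(24)+L(11): 35≡9 → J
N(13)+J(9): 22 → W
K(10)+L(11): 21 → V
B(1)+A(0): 1 → B
U(20)+L(11): 31≡5 → F
C(2)+G(6): 8 → I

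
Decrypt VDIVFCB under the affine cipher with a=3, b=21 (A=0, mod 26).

The inverse of 3 mod 26 is 9, since 3·9=27≡1. Apply D(y)=9·(y−21) mod 26:
V(21): 9·(21−21)=0 → A
D(3): 9·(3−21)=-162≡20 → U
I(8): 9·(8−21)=-117≡13 → N
V(21): 9·(21−21)=0 → A
F(5): 9·(5−21)=-144≡12 → M
C(2): 9·(2−21)=-171≡11 → L
B(1): 9·(1−21)=-180≡2 → C

AUNAMLC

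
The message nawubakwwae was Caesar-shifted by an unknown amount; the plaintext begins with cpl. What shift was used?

11

From the crib: n(13)−c(2)=11, so the shift is 11.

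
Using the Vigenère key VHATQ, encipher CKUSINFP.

Repeat the key across the message: VHATQVHA
C(2)+V(21): 23 → X
K(10)+H(7): 17 → R
U(20)+A(0): 20 → U
S(18)+T(19): 37≡11 → L
I(8)+Q(16): 24 → Y
N(13)+V(21): 34≡8 → I
F(5)+H(7): 12 → M
P(15)+A(0): 15 → P

XRULYIMP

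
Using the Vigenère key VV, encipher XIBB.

SDWW

Repeat the key across the message: VVVV
X(23)+V(21): 44≡18 → S
I(8)+V(21): 29≡3 → D
B(1)+V(21): 22 → W
B(1)+V(21): 22 → W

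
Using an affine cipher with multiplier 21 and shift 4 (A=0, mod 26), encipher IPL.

I(8): 21·8+4=172≡16 → Q
P(15): 21·15+4=319≡7 → H
L(11): 21·11+4=235≡1 → B

QHB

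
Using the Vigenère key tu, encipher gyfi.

zsyc

Repeat the key across the message: tutu
g(6)+t(19): 25 → z
y(24)+u(20): 44≡18 → s
f(5)+t(19): 24 → y
i(8)+u(20): 28≡2 → c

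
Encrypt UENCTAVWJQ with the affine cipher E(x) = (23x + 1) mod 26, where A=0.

TPOVWBQNAF

U(20): 23·20+1=461≡19 → T
E(4): 23·4+1=93≡15 → P
N(13): 23·13+1=300≡14 → O
C(2): 23·2+1=47≡21 → V
T(19): 23·19+1=438≡22 → W
A(0): 23·0+1=1 → B
V(21): 23·21+1=484≡16 → Q
W(22): 23·22+1=507≡13 → N
J(9): 23·9+1=208≡0 → A
Q(16): 23·16+1=369≡5 → F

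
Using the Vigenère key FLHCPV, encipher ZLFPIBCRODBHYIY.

Repeat the key across the message: FLHCPVFLHCPVFLH
Z(25)+F(5): 30≡4 → E
L(11)+L(11): 22 → W
F(5)+H(7): 12 → M
P(15)+C(2): 17 → R
I(8)+P(15): 23 → X
B(1)+V(21): 22 → W
C(2)+F(5): 7 → H
R(17)+L(11): 28≡2 → C
O(14)+H(7): 21 → V
D(3)+C(2): 5 → F
B(1)+P(15): 16 → Q
H(7)+V(21): 28≡2 → C
Y(24)+F(5): 29≡3 → D
I(8)+L(11): 19 → T
Y(24)+H(7): 31≡5 → F

EWMRXWHCVFQCDTF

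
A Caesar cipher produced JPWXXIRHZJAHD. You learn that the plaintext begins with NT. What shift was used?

From the crib: J(9)−N(13)=-4≡22, so the shift is 22.

22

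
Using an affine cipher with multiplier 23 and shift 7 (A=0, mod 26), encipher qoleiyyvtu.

q(16): 23·16+7=375≡11 → l
o(14): 23·14+7=329≡17 → r
l(11): 23·11+7=260≡0 → a
e(4): 23·4+7=99≡21 → v
i(8): 23·8+7=191≡9 → j
y(24): 23·24+7=559≡13 → n
y(24): 23·24+7=559≡13 → n
v(21): 23·21+7=490≡22 → w
t(19): 23·19+7=444≡2 → c
u(20): 23·20+7=467≡25 → z

lravjnnwcz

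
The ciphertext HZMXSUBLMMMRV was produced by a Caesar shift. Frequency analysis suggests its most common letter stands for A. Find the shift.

12

The most frequent ciphertext letter is M (appears 4 times).
M is position 12; A is position 0.
Shift = 12.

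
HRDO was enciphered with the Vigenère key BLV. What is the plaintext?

Repeat the key across the ciphertext: BLVB
H(7)−B(1): 6 → G
R(17)−L(11): 6 → G
D(3)−V(21): -18≡8 → I
O(14)−B(1): 13 → N

GGIN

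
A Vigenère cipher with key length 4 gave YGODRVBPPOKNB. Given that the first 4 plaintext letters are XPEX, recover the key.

BRKG

Subtract each crib letter from the matching ciphertext letter (mod 26):
Y(24)−X(23)=1 → B
G(6)−P(15)=-9≡17 → R
O(14)−E(4)=10 → K
D(3)−X(23)=-20≡6 → G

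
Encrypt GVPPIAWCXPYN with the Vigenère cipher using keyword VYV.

BTKKGVRASKWI

Repeat the key across the message: VYVVYVVYVVYV
G(6)+V(21): 27≡1 → B
V(21)+Y(24): 45≡19 → T
P(15)+V(21): 36≡10 → K
P(15)+V(21): 36≡10 → K
I(8)+Y(24): 32≡6 → G
A(0)+V(21): 21 → V
W(22)+V(21): 43≡17 → R
C(2)+Y(24): 26≡0 → A
X(23)+V(21): 44≡18 → S
P(15)+V(21): 36≡10 → K
Y(24)+Y(24): 48≡22 → W
N(13)+V(21): 34≡8 → I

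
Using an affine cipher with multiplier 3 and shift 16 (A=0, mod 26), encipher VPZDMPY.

BJNZAJK

V(21): 3·21+16=79≡1 → B
P(15): 3·15+16=61≡9 → J
Z(25): 3·25+16=91≡13 → N
D(3): 3·3+16=25 → Z
M(12): 3·12+16=52≡0 → A
P(15): 3·15+16=61≡9 → J
Y(24): 3·24+16=88≡10 → K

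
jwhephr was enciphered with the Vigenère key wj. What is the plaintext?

Repeat the key across the ciphertext: wjwjwjw
j(9)−w(22): -13≡13 → n
w(22)−j(9): 13 → n
h(7)−w(22): -15≡11 → l
e(4)−j(9): -5≡21 → v
p(15)−w(22): -7≡19 → t
h(7)−j(9): -2≡24 → y
r(17)−w(22): -5≡21 → v

nnlvtyv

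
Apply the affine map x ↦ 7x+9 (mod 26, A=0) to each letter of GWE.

G(6): 7·6+9=51≡25 → Z
W(22): 7·22+9=163≡7 → H
E(4): 7·4+9=37≡11 → L

ZHL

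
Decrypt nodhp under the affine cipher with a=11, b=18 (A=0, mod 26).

The inverse of 11 mod 26 is 19, since 11·19=209≡1. Apply D(y)=19·(y−18) mod 26:
n(13): 19·(13−18)=-95≡9 → j
o(14): 19·(14−18)=-76≡2 → c
d(3): 19·(3−18)=-285≡1 → b
h(7): 19·(7−18)=-209≡25 → z
p(15): 19·(15−18)=-57≡21 → v

jcbzv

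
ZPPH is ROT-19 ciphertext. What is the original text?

Z(25): 25−19=6 → G
P(15): 15−19=-4≡22 → W
P(15): 15−19=-4≡22 → W
H(7): 7−19=-12≡14 → O

GWWO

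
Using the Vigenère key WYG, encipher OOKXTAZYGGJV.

Repeat the key across the message: WYGWYGWYGWYG
O(14)+W(22): 36≡10 → K
O(14)+Y(24): 38≡12 → M
K(10)+G(6): 16 → Q
X(23)+W(22): 45≡19 → T
T(19)+Y(24): 43≡17 → R
A(0)+G(6): 6 → G
Z(25)+W(22): 47≡21 → V
Y(24)+Y(24): 48≡22 → W
G(6)+G(6): 12 → M
G(6)+W(22): 28≡2 → C
J(9)+Y(24): 33≡7 → H
V(21)+G(6): 27≡1 → B

KMQTRGVWMCHB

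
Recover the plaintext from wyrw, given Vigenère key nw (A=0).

jcea

Repeat the key across the ciphertext: nwnw
w(22)−n(13): 9 → j
y(24)−w(22): 2 → c
r(17)−n(13): 4 → e
w(22)−w(22): 0 → a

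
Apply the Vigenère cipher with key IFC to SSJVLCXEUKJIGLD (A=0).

AXLDQEFJWSOKOQF

Repeat the key across the message: IFCIFCIFCIFCIFC
S(18)+I(8): 26≡0 → A
S(18)+F(5): 23 → X
J(9)+C(2): 11 → L
V(21)+I(8): 29≡3 → D
L(11)+F(5): 16 → Q
C(2)+C(2): 4 → E
X(23)+I(8): 31≡5 → F
E(4)+F(5): 9 → J
U(20)+C(2): 22 → W
K(10)+I(8): 18 → S
J(9)+F(5): 14 → O
I(8)+C(2): 10 → K
G(6)+I(8): 14 → O
L(11)+F(5): 16 → Q
D(3)+C(2): 5 → F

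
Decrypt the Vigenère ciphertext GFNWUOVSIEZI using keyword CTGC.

Repeat the key across the ciphertext: CTGCCTGCCTGC
G(6)−C(2): 4 → E
F(5)−T(19): -14≡12 → M
N(13)−G(6): 7 → H
W(22)−C(2): 20 → U
U(20)−C(2): 18 → S
O(14)−T(19): -5≡21 → V
V(21)−G(6): 15 → P
S(18)−C(2): 16 → Q
I(8)−C(2): 6 → G
E(4)−T(19): -15≡11 → L
Z(25)−G(6): 19 → T
I(8)−C(2): 6 → G

EMHUSVPQGLTG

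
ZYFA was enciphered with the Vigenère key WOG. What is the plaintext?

Repeat the key across the ciphertext: WOGW
Z(25)−W(22): 3 → D
Y(24)−O(14): 10 → K
F(5)−G(6): -1≡25 → Z
A(0)−W(22): -22≡4 → E

DKZE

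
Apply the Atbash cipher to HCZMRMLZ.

SXANINOA

H(7) → S(18)
C(2) → X(23)
Z(25) → A(0)
M(12) → N(13)
R(17) → I(8)
M(12) → N(13)
L(11) → O(14)
Z(25) → A(0)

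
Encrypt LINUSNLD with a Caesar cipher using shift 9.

L(11): 11+9=20 → U
I(8): 8+9=17 → R
N(13): 13+9=22 → W
U(20): 20+9=29≡3 → D
S(18): 18+9=27≡1 → B
N(13): 13+9=22 → W
L(11): 11+9=20 → U
D(3): 3+9=12 → M

URWDBWUM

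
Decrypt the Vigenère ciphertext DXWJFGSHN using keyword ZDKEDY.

Repeat the key across the ciphertext: ZDKEDYZDK
D(3)−Z(25): -22≡4 → E
X(23)−D(3): 20 → U
W(22)−K(10): 12 → M
J(9)−E(4): 5 → F
F(5)−D(3): 2 → C
G(6)−Y(24): -18≡8 → I
S(18)−Z(25): -7≡19 → T
H(7)−D(3): 4 → E
N(13)−K(10): 3 → D

EUMFCITED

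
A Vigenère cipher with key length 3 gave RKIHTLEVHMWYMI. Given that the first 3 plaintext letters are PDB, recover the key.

Subtract each crib letter from the matching ciphertext letter (mod 26):
R(17)−P(15)=2 → C
K(10)−D(3)=7 → H
I(8)−B(1)=7 → H

CHH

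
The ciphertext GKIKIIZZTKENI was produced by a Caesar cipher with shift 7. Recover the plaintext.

G(6): 6−7=-1≡25 → Z
K(10): 10−7=3 → D
I(8): 8−7=1 → B
K(10): 10−7=3 → D
I(8): 8−7=1 → B
I(8): 8−7=1 → B
Z(25): 25−7=18 → S
Z(25): 25−7=18 → S
T(19): 19−7=12 → M
K(10): 10−7=3 → D
E(4): 4−7=-3≡23 → X
N(13): 13−7=6 → G
I(8): 8−7=1 → B

ZDBDBBSSMDXGB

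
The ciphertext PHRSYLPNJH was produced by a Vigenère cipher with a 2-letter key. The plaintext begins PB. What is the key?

Subtract each crib letter from the matching ciphertext letter (mod 26):
P(15)−P(15)=0 → A
H(7)−B(1)=6 → G

AG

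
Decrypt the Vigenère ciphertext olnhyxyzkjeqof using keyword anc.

oylhlvymijroos

Repeat the key across the ciphertext: ancancancancan
o(14)−a(0): 14 → o
l(11)−n(13): -2≡24 → y
n(13)−c(2): 11 → l
h(7)−a(0): 7 → h
y(24)−n(13): 11 → l
x(23)−c(2): 21 → v
y(24)−a(0): 24 → y
z(25)−n(13): 12 → m
k(10)−c(2): 8 → i
j(9)−a(0): 9 → j
e(4)−n(13): -9≡17 → r
q(16)−c(2): 14 → o
o(14)−a(0): 14 → o
f(5)−n(13): -8≡18 → s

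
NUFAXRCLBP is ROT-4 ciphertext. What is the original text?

JQBWTNYHXL

N(13): 13−4=9 → J
U(20): 20−4=16 → Q
F(5): 5−4=1 → B
A(0): 0−4=-4≡22 → W
X(23): 23−4=19 → T
R(17): 17−4=13 → N
C(2): 2−4=-2≡24 → Y
L(11): 11−4=7 → H
B(1): 1−4=-3≡23 → X
P(15): 15−4=11 → L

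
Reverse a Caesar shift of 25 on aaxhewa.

bbyifxb

a(0): 0−25=-25≡1 → b
a(0): 0−25=-25≡1 → b
x(23): 23−25=-2≡24 → y
h(7): 7−25=-18≡8 → i
e(4): 4−25=-21≡5 → f
w(22): 22−25=-3≡23 → x
a(0): 0−25=-25≡1 → b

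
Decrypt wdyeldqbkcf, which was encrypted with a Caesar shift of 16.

gniovnalump

w(22): 22−16=6 → g
d(3): 3−16=-13≡13 → n
y(24): 24−16=8 → i
e(4): 4−16=-12≡14 → o
l(11): 11−16=-5≡21 → v
d(3): 3−16=-13≡13 → n
q(16): 16−16=0 → a
b(1): 1−16=-15≡11 → l
k(10): 10−16=-6≡20 → u
c(2): 2−16=-14≡12 → m
f(5): 5−16=-11≡15 → p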